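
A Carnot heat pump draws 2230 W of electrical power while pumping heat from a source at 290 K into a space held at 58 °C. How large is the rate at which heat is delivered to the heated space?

Q̇_H ≈ 17950 W

T_H = 58 °C → 58 + 273.15 = 331.15 K.
COP_HP = T_H/(T_H − T_C) = 331.15/41.15 = 8.0474.
Q_H = COP_HP · W = 8.0474 × 2230 = 17950 W.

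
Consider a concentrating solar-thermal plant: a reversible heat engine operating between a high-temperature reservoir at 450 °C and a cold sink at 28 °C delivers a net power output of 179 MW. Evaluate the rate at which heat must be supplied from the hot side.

Q̇_H ≈ 307 MW

T_H = 450 °C → 450 + 273.15 = 723.15 K.
T_C = 28 °C → 28 + 273.15 = 301.15 K.
For a reversible engine, η = 1 − T_C/T_H = 1 − 301.15/723.15 = 0.5836.
Q_H = W/η = 179/0.5836 = 307 MW.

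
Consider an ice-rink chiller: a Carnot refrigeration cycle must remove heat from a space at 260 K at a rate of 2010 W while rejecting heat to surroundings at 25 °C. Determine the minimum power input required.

Ẇ_in ≈ 294.9 W

T_H = 25 °C → 25 + 273.15 = 298.15 K.
Carnot COP: COP_R = T_C/(T_H − T_C) = 260.00/38.15 = 6.8152.
W = Q_C/COP_R = 2010/6.8152 = 294.9 W.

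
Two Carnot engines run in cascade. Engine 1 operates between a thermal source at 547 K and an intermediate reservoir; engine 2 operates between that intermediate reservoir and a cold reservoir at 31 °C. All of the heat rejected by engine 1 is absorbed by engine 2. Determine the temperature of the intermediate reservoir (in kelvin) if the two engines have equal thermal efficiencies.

T_C = 31 °C → 31 + 273.15 = 304.15 K.
Equal efficiencies require 1 − T_m/T_H = 1 − T_C/T_m, i.e. T_m/T_H = T_C/T_m, so T_m = √(T_H·T_C) = √(547.00 × 304.15) = 408 K.

T_m ≈ 408 K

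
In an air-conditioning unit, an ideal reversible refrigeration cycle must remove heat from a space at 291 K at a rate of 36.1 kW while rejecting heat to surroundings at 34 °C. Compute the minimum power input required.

Ẇ_in ≈ 2.00 kW

T_H = 34 °C → 34 + 273.15 = 307.15 K.
COP_R = T_C/(T_H − T_C) = 291.00/16.15 = 18.0186.
W = Q_C/COP_R = 36.1/18.0186 = 2.00 kW.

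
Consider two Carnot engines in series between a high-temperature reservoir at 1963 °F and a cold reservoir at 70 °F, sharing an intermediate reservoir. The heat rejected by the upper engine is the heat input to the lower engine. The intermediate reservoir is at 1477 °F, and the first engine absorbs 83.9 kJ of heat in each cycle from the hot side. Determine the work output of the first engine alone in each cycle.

W₁ ≈ 16.83 kJ

T_H = 1963 °F → (1963 − 32) × 5/9 = 1072.78 °C = 1345.93 K.
T_C = 70 °F → (70 − 32) × 5/9 = 21.11 °C = 294.26 K.
T_m = 1477 °F → (1477 − 32) × 5/9 = 802.78 °C = 1075.93 K.
First-stage efficiency η₁ = 1 − T_m/T_H = 1 − 1075.93/1345.93 = 0.2006.
W₁ = η₁·Q_H = 0.2006 × 83.9 = 16.83 kJ.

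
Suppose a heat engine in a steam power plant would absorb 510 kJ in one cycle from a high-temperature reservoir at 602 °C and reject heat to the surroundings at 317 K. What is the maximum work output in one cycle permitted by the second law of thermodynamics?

W_max ≈ 325 kJ

T_H = 602 °C → 602 + 273.15 = 875.15 K.
The second-law ceiling is the Carnot efficiency, η_max = 1 − T_C/T_H = 1 − 317.00/875.15 = 0.6378.
W_max = η_max · Q_H = 0.6378 × 510 = 325 kJ.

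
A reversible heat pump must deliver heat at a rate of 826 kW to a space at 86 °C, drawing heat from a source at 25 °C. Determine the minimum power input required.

Ẇ_in ≈ 140.3 kW

T_H = 86 °C → 86 + 273.15 = 359.15 K.
T_C = 25 °C → 25 + 273.15 = 298.15 K.
COP_HP = T_H/(T_H − T_C) = 359.15/61.00 = 5.8877.
W = Q_H/COP_HP = 826/5.8877 = 140.3 kW.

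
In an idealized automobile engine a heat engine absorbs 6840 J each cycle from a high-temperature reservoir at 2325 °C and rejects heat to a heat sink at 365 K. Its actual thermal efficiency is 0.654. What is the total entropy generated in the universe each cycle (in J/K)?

ΔS_univ ≈ 3.85 J/K

T_H = 2325 °C → 2325 + 273.15 = 2598.15 K.
W = η·Q_H = 0.654 × 6840 = 4473 J, so Q_C = Q_H − W = 2367 J.
Entropy balance on the reservoirs: −Q_H/T_H = -2.633 J/K, +Q_C/T_C = 6.484 J/K.
ΔS_univ = −Q_H/T_H + Q_C/T_C = 3.85 J/K (> 0, since η = 0.654 < η_Carnot = 0.860).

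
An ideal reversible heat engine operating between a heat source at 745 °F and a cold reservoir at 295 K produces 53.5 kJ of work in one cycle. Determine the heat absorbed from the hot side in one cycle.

T_H = 745 °F → (745 − 32) × 5/9 = 396.11 °C = 669.26 K.
Since the cycle is reversible, η = 1 − T_C/T_H = 1 − 295.00/669.26 = 0.5592.
Q_H = W/η = 53.5/0.5592 = 95.7 kJ.

Q_H ≈ 95.7 kJ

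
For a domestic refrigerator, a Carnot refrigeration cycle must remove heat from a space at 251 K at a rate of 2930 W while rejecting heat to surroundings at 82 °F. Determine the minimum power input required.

T_H = 82 °F → (82 − 32) × 5/9 = 27.78 °C = 300.93 K.
COP_R = T_C/(T_H − T_C) = 251.00/49.93 = 5.0273.
W = Q_C/COP_R = 2930/5.0273 = 582.8 W.

Ẇ_in ≈ 582.8 W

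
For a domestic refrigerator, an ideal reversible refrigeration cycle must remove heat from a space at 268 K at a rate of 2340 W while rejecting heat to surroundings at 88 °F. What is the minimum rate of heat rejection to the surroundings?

Q̇_H ≈ 2660 W

T_H = 88 °F → (88 − 32) × 5/9 = 31.11 °C = 304.26 K.
For a reversible cycle Q_H/Q_C = T_H/T_C, so Q_H = Q_C·T_H/T_C = 2340 × 304.26/268.00 = 2660 W.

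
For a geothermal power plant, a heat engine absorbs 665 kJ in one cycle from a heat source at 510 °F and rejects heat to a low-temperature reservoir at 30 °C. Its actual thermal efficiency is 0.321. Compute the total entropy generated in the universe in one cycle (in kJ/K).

ΔS_univ ≈ 0.255 kJ/K

T_H = 510 °F → (510 − 32) × 5/9 = 265.56 °C = 538.71 K.
T_C = 30 °C → 30 + 273.15 = 303.15 K.
W = η·Q_H = 0.321 × 665 = 213.5 kJ, so Q_C = Q_H − W = 451.5 kJ.
Entropy balance on the reservoirs: −Q_H/T_H = -1.234 kJ/K, +Q_C/T_C = 1.489 kJ/K.
ΔS_univ = −Q_H/T_H + Q_C/T_C = 0.255 kJ/K (> 0, since η = 0.321 < η_Carnot = 0.437).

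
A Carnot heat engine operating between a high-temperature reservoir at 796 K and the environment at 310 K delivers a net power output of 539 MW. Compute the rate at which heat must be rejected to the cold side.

For a reversible engine, η = 1 − T_C/T_H = 1 − 310.00/796.00 = 0.6106.
Since Q_C/Q_H = T_C/T_H and Q_H = W/η, Q_C = W·T_C/(T_H − T_C) = 539 × 310.00/486.00 = 344 MW.

Q̇_C ≈ 344 MW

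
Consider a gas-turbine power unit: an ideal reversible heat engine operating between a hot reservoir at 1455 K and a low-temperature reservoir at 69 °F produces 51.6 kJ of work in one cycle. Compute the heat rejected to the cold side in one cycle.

Q_C ≈ 13.05 kJ

T_C = 69 °F → (69 − 32) × 5/9 = 20.56 °C = 293.71 K.
The Carnot efficiency is η = 1 − T_C/T_H = 1 − 293.71/1455.00 = 0.7981.
Since Q_C/Q_H = T_C/T_H and Q_H = W/η, Q_C = W·T_C/(T_H − T_C) = 51.6 × 293.71/1161.29 = 13.05 kJ.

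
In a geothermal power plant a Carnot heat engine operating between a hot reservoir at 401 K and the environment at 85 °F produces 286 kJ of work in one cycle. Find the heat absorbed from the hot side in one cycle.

T_C = 85 °F → (85 − 32) × 5/9 = 29.44 °C = 302.59 K.
Since the cycle is reversible, η = 1 − T_C/T_H = 1 − 302.59/401.00 = 0.2454.
Q_H = W/η = 286/0.2454 = 1170 kJ.

Q_H ≈ 1170 kJ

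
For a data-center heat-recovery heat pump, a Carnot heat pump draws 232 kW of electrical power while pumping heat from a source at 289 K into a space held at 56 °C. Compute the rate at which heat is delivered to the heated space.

T_H = 56 °C → 56 + 273.15 = 329.15 K.
Reversible heating COP: COP_HP = T_H/(T_H − T_C) = 329.15/40.15 = 8.1980.
Q_H = COP_HP · W = 8.1980 × 232 = 1902 kW.

Q̇_H ≈ 1902 kW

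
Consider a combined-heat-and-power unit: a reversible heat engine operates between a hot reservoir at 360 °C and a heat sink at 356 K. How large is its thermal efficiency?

η ≈ 0.438

T_H = 360 °C → 360 + 273.15 = 633.15 K.
η_rev = 1 − T_C/T_H = 1 − 356.00/633.15 = 0.438.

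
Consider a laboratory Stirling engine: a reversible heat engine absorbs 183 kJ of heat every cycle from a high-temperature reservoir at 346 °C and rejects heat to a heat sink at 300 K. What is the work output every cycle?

T_H = 346 °C → 346 + 273.15 = 619.15 K.
Carnot efficiency: η = 1 − T_C/T_H = 1 − 300.00/619.15 = 0.5155.
W = η·Q_H = 0.5155 × 183 = 94.3 kJ.

W ≈ 94.3 kJ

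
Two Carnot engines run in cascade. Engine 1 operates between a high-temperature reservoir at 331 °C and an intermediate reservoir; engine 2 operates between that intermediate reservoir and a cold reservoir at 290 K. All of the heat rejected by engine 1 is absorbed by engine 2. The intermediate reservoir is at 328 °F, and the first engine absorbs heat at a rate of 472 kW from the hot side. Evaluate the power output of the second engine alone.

T_H = 331 °C → 331 + 273.15 = 604.15 K.
T_m = 328 °F → (328 − 32) × 5/9 = 164.44 °C = 437.59 K.
Heat entering the second stage: Q_m = Q_H·(T_m/T_H) = 472 × 437.59/604.15 = 341.9 kW.
Second-stage efficiency η₂ = 1 − T_C/T_m = 1 − 290.00/437.59 = 0.3373, so W₂ = η₂·Q_m = 115.3 kW.

Ẇ₂ ≈ 115.3 kW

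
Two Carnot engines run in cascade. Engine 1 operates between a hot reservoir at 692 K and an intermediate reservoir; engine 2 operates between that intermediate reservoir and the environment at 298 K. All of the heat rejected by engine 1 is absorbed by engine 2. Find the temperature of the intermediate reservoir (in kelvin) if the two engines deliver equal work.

T_m ≈ 495.0 K

For reversible stages Q_m = Q_H·(T_m/T_H). Setting W₁ = Q_H(1 − T_m/T_H) equal to W₂ = Q_m(1 − T_C/T_m) = Q_H·(T_m − T_C)/T_H gives T_H − T_m = T_m − T_C, so T_m = (T_H + T_C)/2 = (692.00 + 298.00)/2 = 495.0 K.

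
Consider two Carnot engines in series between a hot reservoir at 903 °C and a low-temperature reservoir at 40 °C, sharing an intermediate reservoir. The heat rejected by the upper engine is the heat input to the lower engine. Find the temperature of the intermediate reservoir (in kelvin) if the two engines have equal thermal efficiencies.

T_m ≈ 606.9 K

T_H = 903 °C → 903 + 273.15 = 1176.15 K.
T_C = 40 °C → 40 + 273.15 = 313.15 K.
Equal efficiencies require 1 − T_m/T_H = 1 − T_C/T_m, i.e. T_m/T_H = T_C/T_m, so T_m = √(T_H·T_C) = √(1176.15 × 313.15) = 606.9 K.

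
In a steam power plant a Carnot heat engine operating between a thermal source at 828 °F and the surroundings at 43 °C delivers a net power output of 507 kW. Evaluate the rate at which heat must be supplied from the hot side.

T_H = 828 °F → (828 − 32) × 5/9 = 442.22 °C = 715.37 K.
T_C = 43 °C → 43 + 273.15 = 316.15 K.
Since the cycle is reversible, η = 1 − T_C/T_H = 1 − 316.15/715.37 = 0.5581.
Q_H = W/η = 507/0.5581 = 908.5 kW.

Q̇_H ≈ 908.5 kW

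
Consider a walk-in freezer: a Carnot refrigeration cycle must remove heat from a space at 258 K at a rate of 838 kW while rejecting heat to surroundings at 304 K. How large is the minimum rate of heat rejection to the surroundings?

Q̇_H ≈ 987.4 kW

For a reversible cycle Q_H/Q_C = T_H/T_C, so Q_H = Q_C·T_H/T_C = 838 × 304.00/258.00 = 987.4 kW.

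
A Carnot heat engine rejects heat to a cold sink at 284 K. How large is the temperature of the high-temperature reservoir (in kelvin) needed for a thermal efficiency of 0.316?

T_H ≈ 415 K

From η = 1 − T_C/T_H, solving for T_H gives T_H = T_C/(1 − η) = 284.00/(1 − 0.316) = 415 K.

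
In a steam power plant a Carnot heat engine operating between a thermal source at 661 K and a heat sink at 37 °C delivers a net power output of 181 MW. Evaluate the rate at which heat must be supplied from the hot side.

T_C = 37 °C → 37 + 273.15 = 310.15 K.
The Carnot efficiency is η = 1 − T_C/T_H = 1 − 310.15/661.00 = 0.5308.
Q_H = W/η = 181/0.5308 = 341 MW.

Q̇_H ≈ 341 MW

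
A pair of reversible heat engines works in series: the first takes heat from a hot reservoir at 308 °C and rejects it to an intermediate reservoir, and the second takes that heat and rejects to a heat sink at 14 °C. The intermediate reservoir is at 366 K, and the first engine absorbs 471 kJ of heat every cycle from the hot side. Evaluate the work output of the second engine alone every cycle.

T_H = 308 °C → 308 + 273.15 = 581.15 K.
T_C = 14 °C → 14 + 273.15 = 287.15 K.
Heat entering the second stage: Q_m = Q_H·(T_m/T_H) = 471 × 366.00/581.15 = 297 kJ.
Second-stage efficiency η₂ = 1 − T_C/T_m = 1 − 287.15/366.00 = 0.2154, so W₂ = η₂·Q_m = 63.9 kJ.

W₂ ≈ 63.9 kJ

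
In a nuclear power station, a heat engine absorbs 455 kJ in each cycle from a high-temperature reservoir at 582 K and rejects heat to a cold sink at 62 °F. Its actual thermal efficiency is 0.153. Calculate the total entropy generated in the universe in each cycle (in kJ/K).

T_C = 62 °F → (62 − 32) × 5/9 = 16.67 °C = 289.82 K.
W = η·Q_H = 0.153 × 455 = 69.61 kJ, so Q_C = Q_H − W = 385.4 kJ.
The hot reservoir loses entropy Q_H/T_H = 455/582.00 = 0.7818 kJ/K; the cold reservoir gains Q_C/T_C = 385.4/289.82 = 1.330 kJ/K.
ΔS_univ = −Q_H/T_H + Q_C/T_C = 0.548 kJ/K (> 0, since η = 0.153 < η_Carnot = 0.502).

ΔS_univ ≈ 0.548 kJ/K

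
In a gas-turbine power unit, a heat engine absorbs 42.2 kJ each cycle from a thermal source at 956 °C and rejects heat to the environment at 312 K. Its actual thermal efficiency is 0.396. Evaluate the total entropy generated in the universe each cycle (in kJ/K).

ΔS_univ ≈ 0.0474 kJ/K

T_H = 956 °C → 956 + 273.15 = 1229.15 K.
W = η·Q_H = 0.396 × 42.2 = 16.71 kJ, so Q_C = Q_H − W = 25.49 kJ.
Reservoir entropy changes: ΔS_H = −Q_H/T_H = −42.2/1229.15 = -0.03433 kJ/K and ΔS_C = +Q_C/T_C = 25.49/312.00 = 0.08169 kJ/K.
ΔS_univ = −Q_H/T_H + Q_C/T_C = 0.0474 kJ/K (> 0, since η = 0.396 < η_Carnot = 0.746).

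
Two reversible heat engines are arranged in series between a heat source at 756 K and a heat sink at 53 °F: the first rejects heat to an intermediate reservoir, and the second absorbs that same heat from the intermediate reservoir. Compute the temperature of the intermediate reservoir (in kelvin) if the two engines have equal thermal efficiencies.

T_m ≈ 464 K

T_C = 53 °F → (53 − 32) × 5/9 = 11.67 °C = 284.82 K.
Equal efficiencies require 1 − T_m/T_H = 1 − T_C/T_m, i.e. T_m/T_H = T_C/T_m, so T_m = √(T_H·T_C) = √(756.00 × 284.82) = 464 K.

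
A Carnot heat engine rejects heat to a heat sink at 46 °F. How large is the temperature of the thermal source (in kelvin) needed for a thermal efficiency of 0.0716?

T_C = 46 °F → (46 − 32) × 5/9 = 7.78 °C = 280.93 K.
From η = 1 − T_C/T_H, solving for T_H gives T_H = T_C/(1 − η) = 280.93/(1 − 0.0716) = 303 K.

T_H ≈ 303 K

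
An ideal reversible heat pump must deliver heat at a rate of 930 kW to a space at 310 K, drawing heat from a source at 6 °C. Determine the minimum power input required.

T_C = 6 °C → 6 + 273.15 = 279.15 K.
For a reversible heat pump, COP_HP = T_H/(T_H − T_C) = 310.00/30.85 = 10.0486.
W = Q_H/COP_HP = 930/10.0486 = 92.6 kW.

Ẇ_in ≈ 92.6 kW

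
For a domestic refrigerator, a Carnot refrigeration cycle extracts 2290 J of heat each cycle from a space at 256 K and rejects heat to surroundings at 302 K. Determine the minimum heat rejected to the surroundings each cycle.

For a reversible cycle Q_H/Q_C = T_H/T_C, so Q_H = Q_C·T_H/T_C = 2290 × 302.00/256.00 = 2701 J.

Q_H ≈ 2701 J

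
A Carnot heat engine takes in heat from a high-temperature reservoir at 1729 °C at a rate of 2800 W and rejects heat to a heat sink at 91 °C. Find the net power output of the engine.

Ẇ ≈ 2290 W

T_H = 1729 °C → 1729 + 273.15 = 2002.15 K.
T_C = 91 °C → 91 + 273.15 = 364.15 K.
For a reversible engine, η = 1 − T_C/T_H = 1 − 364.15/2002.15 = 0.8181.
W = η·Q_H = 0.8181 × 2800 = 2290 W.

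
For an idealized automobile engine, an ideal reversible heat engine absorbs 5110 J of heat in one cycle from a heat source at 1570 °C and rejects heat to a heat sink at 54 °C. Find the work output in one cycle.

W ≈ 4200 J

T_H = 1570 °C → 1570 + 273.15 = 1843.15 K.
T_C = 54 °C → 54 + 273.15 = 327.15 K.
Carnot efficiency: η = 1 − T_C/T_H = 1 − 327.15/1843.15 = 0.8225.
W = η·Q_H = 0.8225 × 5110 = 4200 J.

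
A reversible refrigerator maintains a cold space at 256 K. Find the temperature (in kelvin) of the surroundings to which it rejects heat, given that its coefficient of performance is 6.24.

COP_R = T_C/(T_H − T_C) ⇒ T_H = T_C·(1 + 1/COP_R) = 256.00 × (1 + 1/6.24) = 297.0 K.

T_H ≈ 297.0 K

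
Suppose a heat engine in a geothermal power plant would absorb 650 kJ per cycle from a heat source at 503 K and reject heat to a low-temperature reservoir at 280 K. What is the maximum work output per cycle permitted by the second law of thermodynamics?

By the Carnot theorem, η_max = 1 − T_C/T_H = 1 − 280.00/503.00 = 0.4433.
W_max = η_max · Q_H = 0.4433 × 650 = 288 kJ.

W_max ≈ 288 kJ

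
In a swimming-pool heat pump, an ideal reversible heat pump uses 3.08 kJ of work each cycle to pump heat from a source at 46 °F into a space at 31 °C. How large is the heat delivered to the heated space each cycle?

Q_H ≈ 40.3 kJ

T_H = 31 °C → 31 + 273.15 = 304.15 K.
T_C = 46 °F → (46 − 32) × 5/9 = 7.78 °C = 280.93 K.
Reversible heating COP: COP_HP = T_H/(T_H − T_C) = 304.15/23.22 = 13.0974.
Q_H = COP_HP · W = 13.0974 × 3.08 = 40.3 kJ.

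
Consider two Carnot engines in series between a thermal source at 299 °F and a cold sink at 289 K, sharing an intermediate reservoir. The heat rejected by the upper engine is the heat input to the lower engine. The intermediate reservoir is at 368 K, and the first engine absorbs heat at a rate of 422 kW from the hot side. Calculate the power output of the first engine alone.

T_H = 299 °F → (299 − 32) × 5/9 = 148.33 °C = 421.48 K.
First-stage efficiency η₁ = 1 − T_m/T_H = 1 − 368.00/421.48 = 0.1269.
W₁ = η₁·Q_H = 0.1269 × 422 = 53.5 kW.

Ẇ₁ ≈ 53.5 kW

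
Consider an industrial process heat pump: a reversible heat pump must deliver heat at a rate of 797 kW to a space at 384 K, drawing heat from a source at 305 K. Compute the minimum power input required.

COP_HP = T_H/(T_H − T_C) = 384.00/79.00 = 4.8608.
W = Q_H/COP_HP = 797/4.8608 = 164 kW.

Ẇ_in ≈ 164 kW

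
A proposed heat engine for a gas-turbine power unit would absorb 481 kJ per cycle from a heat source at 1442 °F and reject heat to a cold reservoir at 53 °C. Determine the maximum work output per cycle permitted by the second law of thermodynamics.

W_max ≈ 333 kJ

T_H = 1442 °F → (1442 − 32) × 5/9 = 783.33 °C = 1056.48 K.
T_C = 53 °C → 53 + 273.15 = 326.15 K.
The upper bound on efficiency is η_max = 1 − T_C/T_H = 1 − 326.15/1056.48 = 0.6913.
W_max = η_max · Q_H = 0.6913 × 481 = 333 kJ.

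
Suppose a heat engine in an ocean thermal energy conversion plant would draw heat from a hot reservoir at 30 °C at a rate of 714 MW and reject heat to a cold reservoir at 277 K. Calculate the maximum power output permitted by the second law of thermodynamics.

T_H = 30 °C → 30 + 273.15 = 303.15 K.
The upper bound on efficiency is η_max = 1 − T_C/T_H = 1 − 277.00/303.15 = 0.0863.
W_max = η_max · Q_H = 0.0863 × 714 = 61.6 MW.

Ẇ_max ≈ 61.6 MW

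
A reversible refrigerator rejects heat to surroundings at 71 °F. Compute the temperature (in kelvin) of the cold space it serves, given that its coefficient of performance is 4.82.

T_C ≈ 244 K

T_H = 71 °F → (71 − 32) × 5/9 = 21.67 °C = 294.82 K.
COP_R = T_C/(T_H − T_C) ⇒ T_C = T_H·COP_R/(1 + COP_R) = 294.82 × 4.82/(1 + 4.82) = 244 K.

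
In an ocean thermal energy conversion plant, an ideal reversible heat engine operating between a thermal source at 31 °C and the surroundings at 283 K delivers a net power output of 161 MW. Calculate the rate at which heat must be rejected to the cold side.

T_H = 31 °C → 31 + 273.15 = 304.15 K.
Since the cycle is reversible, η = 1 − T_C/T_H = 1 − 283.00/304.15 = 0.0695.
Since Q_C/Q_H = T_C/T_H and Q_H = W/η, Q_C = W·T_C/(T_H − T_C) = 161 × 283.00/21.15 = 2150 MW.

Q̇_C ≈ 2150 MW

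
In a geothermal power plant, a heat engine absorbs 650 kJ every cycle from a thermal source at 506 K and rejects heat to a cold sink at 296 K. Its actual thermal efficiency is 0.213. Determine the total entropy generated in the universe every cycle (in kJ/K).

ΔS_univ ≈ 0.444 kJ/K

W = η·Q_H = 0.213 × 650 = 138.4 kJ, so Q_C = Q_H − W = 511.6 kJ.
The hot reservoir loses entropy Q_H/T_H = 650/506.00 = 1.285 kJ/K; the cold reservoir gains Q_C/T_C = 511.6/296.00 = 1.728 kJ/K.
ΔS_univ = −Q_H/T_H + Q_C/T_C = 0.444 kJ/K (> 0, since η = 0.213 < η_Carnot = 0.415).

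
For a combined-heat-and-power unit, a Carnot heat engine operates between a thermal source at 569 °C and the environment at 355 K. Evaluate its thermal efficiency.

η ≈ 0.5785

T_H = 569 °C → 569 + 273.15 = 842.15 K.
The Carnot efficiency is η = 1 − T_C/T_H = 1 − 355.00/842.15 = 0.5785.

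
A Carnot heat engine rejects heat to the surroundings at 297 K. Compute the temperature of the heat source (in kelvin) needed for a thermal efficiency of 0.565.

T_H ≈ 682.8 K

From η = 1 − T_C/T_H, solving for T_H gives T_H = T_C/(1 − η) = 297.00/(1 − 0.565) = 682.8 K.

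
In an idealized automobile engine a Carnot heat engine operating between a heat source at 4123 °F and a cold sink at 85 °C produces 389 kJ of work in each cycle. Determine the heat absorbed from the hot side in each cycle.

T_H = 4123 °F → (4123 − 32) × 5/9 = 2272.78 °C = 2545.93 K.
T_C = 85 °C → 85 + 273.15 = 358.15 K.
For a reversible engine, η = 1 − T_C/T_H = 1 − 358.15/2545.93 = 0.8593.
Q_H = W/η = 389/0.8593 = 453 kJ.

Q_H ≈ 453 kJ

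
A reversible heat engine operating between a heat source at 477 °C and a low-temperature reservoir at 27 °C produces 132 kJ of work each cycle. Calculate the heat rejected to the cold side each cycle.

Q_C ≈ 88.04 kJ

T_H = 477 °C → 477 + 273.15 = 750.15 K.
T_C = 27 °C → 27 + 273.15 = 300.15 K.
Since the cycle is reversible, η = 1 − T_C/T_H = 1 − 300.15/750.15 = 0.5999.
Since Q_C/Q_H = T_C/T_H and Q_H = W/η, Q_C = W·T_C/(T_H − T_C) = 132 × 300.15/450.00 = 88.04 kJ.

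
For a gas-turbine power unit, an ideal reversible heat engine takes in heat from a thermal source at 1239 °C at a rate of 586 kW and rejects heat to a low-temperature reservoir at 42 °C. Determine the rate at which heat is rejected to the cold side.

T_H = 1239 °C → 1239 + 273.15 = 1512.15 K.
T_C = 42 °C → 42 + 273.15 = 315.15 K.
The Carnot efficiency is η = 1 − T_C/T_H = 1 − 315.15/1512.15 = 0.7916.
For a reversible cycle Q_C/Q_H = T_C/T_H, so Q_C = 586 × 315.15/1512.15 = 122 kW.

Q̇_C ≈ 122 kW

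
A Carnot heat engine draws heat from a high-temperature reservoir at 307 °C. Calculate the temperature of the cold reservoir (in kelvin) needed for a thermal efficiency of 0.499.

T_H = 307 °C → 307 + 273.15 = 580.15 K.
From η = 1 − T_C/T_H, T_C = T_H·(1 − η) = 580.15 × (1 − 0.499) = 290.7 K.

T_C ≈ 290.7 K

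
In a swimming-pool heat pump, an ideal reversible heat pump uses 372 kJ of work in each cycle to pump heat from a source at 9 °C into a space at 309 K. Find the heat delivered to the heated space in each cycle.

Q_H ≈ 4280 kJ

T_C = 9 °C → 9 + 273.15 = 282.15 K.
For a reversible heat pump, COP_HP = T_H/(T_H − T_C) = 309.00/26.85 = 11.5084.
Q_H = COP_HP · W = 11.5084 × 372 = 4280 kJ.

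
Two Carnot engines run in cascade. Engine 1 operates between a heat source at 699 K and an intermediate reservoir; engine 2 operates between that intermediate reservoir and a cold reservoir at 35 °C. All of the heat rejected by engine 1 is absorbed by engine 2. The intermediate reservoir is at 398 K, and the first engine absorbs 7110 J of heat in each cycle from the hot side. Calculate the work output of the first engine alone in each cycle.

T_C = 35 °C → 35 + 273.15 = 308.15 K.
First-stage efficiency η₁ = 1 − T_m/T_H = 1 − 398.00/699.00 = 0.4306.
W₁ = η₁·Q_H = 0.4306 × 7110 = 3060 J.

W₁ ≈ 3060 J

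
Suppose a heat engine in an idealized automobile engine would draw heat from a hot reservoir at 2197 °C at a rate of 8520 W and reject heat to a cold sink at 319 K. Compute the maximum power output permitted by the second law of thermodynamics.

Ẇ_max ≈ 7420 W

T_H = 2197 °C → 2197 + 273.15 = 2470.15 K.
By the Carnot theorem, η_max = 1 − T_C/T_H = 1 − 319.00/2470.15 = 0.8709.
W_max = η_max · Q_H = 0.8709 × 8520 = 7420 W.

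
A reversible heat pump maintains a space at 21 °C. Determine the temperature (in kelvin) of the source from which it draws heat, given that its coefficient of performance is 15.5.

T_H = 21 °C → 21 + 273.15 = 294.15 K.
COP_HP = T_H/(T_H − T_C) ⇒ T_C = T_H·(COP_HP − 1)/COP_HP = 294.15 × (15.5 − 1)/15.5 = 275 K.

T_C ≈ 275 K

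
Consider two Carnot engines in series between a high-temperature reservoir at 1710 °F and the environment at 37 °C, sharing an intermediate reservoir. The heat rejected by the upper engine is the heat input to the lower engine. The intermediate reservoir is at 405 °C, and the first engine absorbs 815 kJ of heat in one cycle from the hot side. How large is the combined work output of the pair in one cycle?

W_total ≈ 605 kJ

T_H = 1710 °F → (1710 − 32) × 5/9 = 932.22 °C = 1205.37 K.
T_C = 37 °C → 37 + 273.15 = 310.15 K.
Two reversible stages in series are equivalent to a single Carnot engine between T_H and T_C, so η_total = 1 − T_C/T_H = 1 − 310.15/1205.37 = 0.7427.
W_total = η_total · Q_H = 0.7427 × 815 = 605 kJ.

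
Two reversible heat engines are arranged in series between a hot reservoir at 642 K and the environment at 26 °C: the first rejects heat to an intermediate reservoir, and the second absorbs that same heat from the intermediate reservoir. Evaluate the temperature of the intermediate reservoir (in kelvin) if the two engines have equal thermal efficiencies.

T_C = 26 °C → 26 + 273.15 = 299.15 K.
Equal efficiencies require 1 − T_m/T_H = 1 − T_C/T_m, i.e. T_m/T_H = T_C/T_m, so T_m = √(T_H·T_C) = √(642.00 × 299.15) = 438 K.

T_m ≈ 438 K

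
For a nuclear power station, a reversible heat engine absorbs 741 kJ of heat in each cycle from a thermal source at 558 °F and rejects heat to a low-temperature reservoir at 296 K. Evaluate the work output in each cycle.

T_H = 558 °F → (558 − 32) × 5/9 = 292.22 °C = 565.37 K.
Since the cycle is reversible, η = 1 − T_C/T_H = 1 − 296.00/565.37 = 0.4765.
W = η·Q_H = 0.4765 × 741 = 353 kJ.

W ≈ 353 kJ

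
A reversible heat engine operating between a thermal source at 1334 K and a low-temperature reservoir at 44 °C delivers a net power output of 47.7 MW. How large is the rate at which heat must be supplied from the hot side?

T_C = 44 °C → 44 + 273.15 = 317.15 K.
Since the cycle is reversible, η = 1 − T_C/T_H = 1 − 317.15/1334.00 = 0.7623.
Q_H = W/η = 47.7/0.7623 = 62.6 MW.

Q̇_H ≈ 62.6 MW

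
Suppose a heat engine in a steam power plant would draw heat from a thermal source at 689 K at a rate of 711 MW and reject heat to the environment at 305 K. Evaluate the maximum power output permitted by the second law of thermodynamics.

Ẇ_max ≈ 396.3 MW

The upper bound on efficiency is η_max = 1 − T_C/T_H = 1 − 305.00/689.00 = 0.5573.
W_max = η_max · Q_H = 0.5573 × 711 = 396.3 MW.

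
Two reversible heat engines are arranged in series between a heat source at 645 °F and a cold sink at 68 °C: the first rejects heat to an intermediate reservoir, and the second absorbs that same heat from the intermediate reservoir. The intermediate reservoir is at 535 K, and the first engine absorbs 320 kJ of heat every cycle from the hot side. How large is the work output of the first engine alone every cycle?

T_H = 645 °F → (645 − 32) × 5/9 = 340.56 °C = 613.71 K.
T_C = 68 °C → 68 + 273.15 = 341.15 K.
First-stage efficiency η₁ = 1 − T_m/T_H = 1 − 535.00/613.71 = 0.1282.
W₁ = η₁·Q_H = 0.1282 × 320 = 41.0 kJ.

W₁ ≈ 41.0 kJ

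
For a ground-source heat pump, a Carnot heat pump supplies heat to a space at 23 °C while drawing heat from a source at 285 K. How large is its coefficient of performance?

COP_HP ≈ 26.56

T_H = 23 °C → 23 + 273.15 = 296.15 K.
Reversible heating COP: COP_HP = T_H/(T_H − T_C) = 296.15/(296.15 − 285.00) = 26.56.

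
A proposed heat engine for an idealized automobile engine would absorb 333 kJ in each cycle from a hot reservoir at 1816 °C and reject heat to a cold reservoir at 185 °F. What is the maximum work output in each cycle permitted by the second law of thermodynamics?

W_max ≈ 276 kJ

T_H = 1816 °C → 1816 + 273.15 = 2089.15 K.
T_C = 185 °F → (185 − 32) × 5/9 = 85.00 °C = 358.15 K.
The upper bound on efficiency is η_max = 1 − T_C/T_H = 1 − 358.15/2089.15 = 0.8286.
W_max = η_max · Q_H = 0.8286 × 333 = 276 kJ.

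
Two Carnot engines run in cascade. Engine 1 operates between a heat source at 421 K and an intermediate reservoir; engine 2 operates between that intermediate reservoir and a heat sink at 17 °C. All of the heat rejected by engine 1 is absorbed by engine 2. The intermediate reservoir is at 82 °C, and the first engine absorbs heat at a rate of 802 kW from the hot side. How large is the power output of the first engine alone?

T_C = 17 °C → 17 + 273.15 = 290.15 K.
T_m = 82 °C → 82 + 273.15 = 355.15 K.
First-stage efficiency η₁ = 1 − T_m/T_H = 1 − 355.15/421.00 = 0.1564.
W₁ = η₁·Q_H = 0.1564 × 802 = 125 kW.

Ẇ₁ ≈ 125 kW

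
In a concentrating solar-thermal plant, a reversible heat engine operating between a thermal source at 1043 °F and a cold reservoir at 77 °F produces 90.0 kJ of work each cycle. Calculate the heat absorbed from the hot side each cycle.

Q_H ≈ 140 kJ

T_H = 1043 °F → (1043 − 32) × 5/9 = 561.67 °C = 834.82 K.
T_C = 77 °F → (77 − 32) × 5/9 = 25.00 °C = 298.15 K.
η_rev = 1 − T_C/T_H = 1 − 298.15/834.82 = 0.6429.
Q_H = W/η = 90.0/0.6429 = 140 kJ.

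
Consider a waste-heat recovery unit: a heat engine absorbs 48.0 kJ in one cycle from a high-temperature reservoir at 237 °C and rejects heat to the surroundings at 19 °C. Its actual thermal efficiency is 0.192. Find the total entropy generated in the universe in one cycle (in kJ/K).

ΔS_univ ≈ 0.0387 kJ/K

T_H = 237 °C → 237 + 273.15 = 510.15 K.
T_C = 19 °C → 19 + 273.15 = 292.15 K.
W = η·Q_H = 0.192 × 48.0 = 9.216 kJ, so Q_C = Q_H − W = 38.78 kJ.
Reservoir entropy changes: ΔS_H = −Q_H/T_H = −48.0/510.15 = -0.09409 kJ/K and ΔS_C = +Q_C/T_C = 38.78/292.15 = 0.1328 kJ/K.
ΔS_univ = −Q_H/T_H + Q_C/T_C = 0.0387 kJ/K (> 0, since η = 0.192 < η_Carnot = 0.427).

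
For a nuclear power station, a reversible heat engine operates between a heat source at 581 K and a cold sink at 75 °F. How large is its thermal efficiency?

T_C = 75 °F → (75 − 32) × 5/9 = 23.89 °C = 297.04 K.
Carnot efficiency: η = 1 − T_C/T_H = 1 − 297.04/581.00 = 0.489.

η ≈ 0.489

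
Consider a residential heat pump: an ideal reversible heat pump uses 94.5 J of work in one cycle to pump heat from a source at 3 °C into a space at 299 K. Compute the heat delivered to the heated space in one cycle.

Q_H ≈ 1240 J

T_C = 3 °C → 3 + 273.15 = 276.15 K.
Reversible heating COP: COP_HP = T_H/(T_H − T_C) = 299.00/22.85 = 13.0853.
Q_H = COP_HP · W = 13.0853 × 94.5 = 1240 J.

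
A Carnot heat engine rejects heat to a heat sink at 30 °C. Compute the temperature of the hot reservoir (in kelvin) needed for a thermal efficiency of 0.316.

T_H ≈ 443 K

T_C = 30 °C → 30 + 273.15 = 303.15 K.
From η = 1 − T_C/T_H, solving for T_H gives T_H = T_C/(1 − η) = 303.15/(1 − 0.316) = 443 K.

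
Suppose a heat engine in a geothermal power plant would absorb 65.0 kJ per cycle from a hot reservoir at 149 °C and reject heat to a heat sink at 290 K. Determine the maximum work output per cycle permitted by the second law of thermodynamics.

W_max ≈ 20.3 kJ

T_H = 149 °C → 149 + 273.15 = 422.15 K.
The second-law ceiling is the Carnot efficiency, η_max = 1 − T_C/T_H = 1 − 290.00/422.15 = 0.3130.
W_max = η_max · Q_H = 0.3130 × 65.0 = 20.3 kJ.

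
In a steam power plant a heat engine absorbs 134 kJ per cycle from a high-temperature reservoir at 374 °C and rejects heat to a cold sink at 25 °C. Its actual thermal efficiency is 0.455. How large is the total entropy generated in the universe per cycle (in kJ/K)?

T_H = 374 °C → 374 + 273.15 = 647.15 K.
T_C = 25 °C → 25 + 273.15 = 298.15 K.
W = η·Q_H = 0.455 × 134 = 60.97 kJ, so Q_C = Q_H − W = 73.03 kJ.
The hot reservoir loses entropy Q_H/T_H = 134/647.15 = 0.2071 kJ/K; the cold reservoir gains Q_C/T_C = 73.03/298.15 = 0.2449 kJ/K.
ΔS_univ = −Q_H/T_H + Q_C/T_C = 0.0379 kJ/K (> 0, since η = 0.455 < η_Carnot = 0.539).

ΔS_univ ≈ 0.0379 kJ/K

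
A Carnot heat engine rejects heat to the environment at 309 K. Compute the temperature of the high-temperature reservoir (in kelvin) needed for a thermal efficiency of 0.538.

T_H ≈ 669 K

From η = 1 − T_C/T_H, solving for T_H gives T_H = T_C/(1 − η) = 309.00/(1 − 0.538) = 669 K.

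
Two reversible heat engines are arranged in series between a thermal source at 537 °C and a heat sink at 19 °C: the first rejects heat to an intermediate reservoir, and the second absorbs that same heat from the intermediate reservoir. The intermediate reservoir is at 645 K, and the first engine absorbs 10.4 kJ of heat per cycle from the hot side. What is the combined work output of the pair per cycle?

W_total ≈ 6.65 kJ

T_H = 537 °C → 537 + 273.15 = 810.15 K.
T_C = 19 °C → 19 + 273.15 = 292.15 K.
Two reversible stages in series are equivalent to a single Carnot engine between T_H and T_C, so η_total = 1 − T_C/T_H = 1 − 292.15/810.15 = 0.6394.
W_total = η_total · Q_H = 0.6394 × 10.4 = 6.65 kJ.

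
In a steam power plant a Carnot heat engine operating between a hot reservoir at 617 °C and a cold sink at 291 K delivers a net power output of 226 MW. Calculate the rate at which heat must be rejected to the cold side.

Q̇_C ≈ 109.8 MW

T_H = 617 °C → 617 + 273.15 = 890.15 K.
Carnot efficiency: η = 1 − T_C/T_H = 1 − 291.00/890.15 = 0.6731.
Since Q_C/Q_H = T_C/T_H and Q_H = W/η, Q_C = W·T_C/(T_H − T_C) = 226 × 291.00/599.15 = 109.8 MW.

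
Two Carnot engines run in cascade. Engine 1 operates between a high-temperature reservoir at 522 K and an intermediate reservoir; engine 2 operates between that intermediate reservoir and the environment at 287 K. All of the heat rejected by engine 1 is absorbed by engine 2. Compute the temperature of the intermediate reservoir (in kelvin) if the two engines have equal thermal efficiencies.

Equal efficiencies require 1 − T_m/T_H = 1 − T_C/T_m, i.e. T_m/T_H = T_C/T_m, so T_m = √(T_H·T_C) = √(522.00 × 287.00) = 387 K.

T_m ≈ 387 K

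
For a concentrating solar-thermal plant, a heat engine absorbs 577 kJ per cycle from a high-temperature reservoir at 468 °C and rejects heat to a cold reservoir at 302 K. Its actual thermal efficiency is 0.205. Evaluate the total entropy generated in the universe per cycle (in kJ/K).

T_H = 468 °C → 468 + 273.15 = 741.15 K.
W = η·Q_H = 0.205 × 577 = 118.3 kJ, so Q_C = Q_H − W = 458.7 kJ.
Reservoir entropy changes: ΔS_H = −Q_H/T_H = −577/741.15 = -0.7785 kJ/K and ΔS_C = +Q_C/T_C = 458.7/302.00 = 1.519 kJ/K.
ΔS_univ = −Q_H/T_H + Q_C/T_C = 0.740 kJ/K (> 0, since η = 0.205 < η_Carnot = 0.593).

ΔS_univ ≈ 0.740 kJ/K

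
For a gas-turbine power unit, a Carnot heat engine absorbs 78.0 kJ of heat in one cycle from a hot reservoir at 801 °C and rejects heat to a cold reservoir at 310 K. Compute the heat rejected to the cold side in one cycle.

Q_C ≈ 22.5 kJ

T_H = 801 °C → 801 + 273.15 = 1074.15 K.
Since the cycle is reversible, η = 1 − T_C/T_H = 1 − 310.00/1074.15 = 0.7114.
For a reversible cycle Q_C/Q_H = T_C/T_H, so Q_C = 78.0 × 310.00/1074.15 = 22.5 kJ.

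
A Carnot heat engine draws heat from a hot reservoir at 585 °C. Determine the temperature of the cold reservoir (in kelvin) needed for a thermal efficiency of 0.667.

T_H = 585 °C → 585 + 273.15 = 858.15 K.
From η = 1 − T_C/T_H, T_C = T_H·(1 − η) = 858.15 × (1 − 0.667) = 286 K.

T_C ≈ 286 K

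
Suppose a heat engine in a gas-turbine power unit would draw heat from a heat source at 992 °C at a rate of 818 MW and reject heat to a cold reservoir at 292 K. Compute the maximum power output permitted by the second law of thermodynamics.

Ẇ_max ≈ 629 MW

T_H = 992 °C → 992 + 273.15 = 1265.15 K.
The upper bound on efficiency is η_max = 1 − T_C/T_H = 1 − 292.00/1265.15 = 0.7692.
W_max = η_max · Q_H = 0.7692 × 818 = 629 MW.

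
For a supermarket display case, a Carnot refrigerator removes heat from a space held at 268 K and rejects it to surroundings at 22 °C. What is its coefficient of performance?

T_H = 22 °C → 22 + 273.15 = 295.15 K.
The reversible coefficient of performance is COP_R = T_C/(T_H − T_C) = 268.00/(295.15 − 268.00) = 9.87.

COP_R ≈ 9.87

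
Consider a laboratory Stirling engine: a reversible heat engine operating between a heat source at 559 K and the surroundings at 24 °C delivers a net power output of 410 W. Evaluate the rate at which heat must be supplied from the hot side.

Q̇_H ≈ 875 W

T_C = 24 °C → 24 + 273.15 = 297.15 K.
Carnot efficiency: η = 1 − T_C/T_H = 1 − 297.15/559.00 = 0.4684.
Q_H = W/η = 410/0.4684 = 875 W.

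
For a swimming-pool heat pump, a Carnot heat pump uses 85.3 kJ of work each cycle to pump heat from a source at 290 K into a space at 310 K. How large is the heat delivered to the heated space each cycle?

For a reversible heat pump, COP_HP = T_H/(T_H − T_C) = 310.00/20.00 = 15.5000.
Q_H = COP_HP · W = 15.5000 × 85.3 = 1320 kJ.

Q_H ≈ 1320 kJ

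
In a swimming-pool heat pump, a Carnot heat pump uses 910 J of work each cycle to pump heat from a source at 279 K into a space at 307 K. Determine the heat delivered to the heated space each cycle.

Q_H ≈ 9980 J

For a reversible heat pump, COP_HP = T_H/(T_H − T_C) = 307.00/28.00 = 10.9643.
Q_H = COP_HP · W = 10.9643 × 910 = 9980 J.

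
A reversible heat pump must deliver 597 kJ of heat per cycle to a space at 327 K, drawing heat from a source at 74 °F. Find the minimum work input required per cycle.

W_in ≈ 55.7 kJ

T_C = 74 °F → (74 − 32) × 5/9 = 23.33 °C = 296.48 K.
COP_HP = T_H/(T_H − T_C) = 327.00/30.52 = 10.7155.
W = Q_H/COP_HP = 597/10.7155 = 55.7 kJ.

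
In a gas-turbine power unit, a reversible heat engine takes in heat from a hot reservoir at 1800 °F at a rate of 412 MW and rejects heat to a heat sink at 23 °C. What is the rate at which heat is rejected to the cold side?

T_H = 1800 °F → (1800 − 32) × 5/9 = 982.22 °C = 1255.37 K.
T_C = 23 °C → 23 + 273.15 = 296.15 K.
Carnot efficiency: η = 1 − T_C/T_H = 1 − 296.15/1255.37 = 0.7641.
For a reversible cycle Q_C/Q_H = T_C/T_H, so Q_C = 412 × 296.15/1255.37 = 97.19 MW.

Q̇_C ≈ 97.19 MW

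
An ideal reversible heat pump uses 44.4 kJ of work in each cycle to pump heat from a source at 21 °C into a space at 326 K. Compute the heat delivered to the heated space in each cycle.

T_C = 21 °C → 21 + 273.15 = 294.15 K.
For a reversible heat pump, COP_HP = T_H/(T_H − T_C) = 326.00/31.85 = 10.2355.
Q_H = COP_HP · W = 10.2355 × 44.4 = 454.5 kJ.

Q_H ≈ 454.5 kJ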